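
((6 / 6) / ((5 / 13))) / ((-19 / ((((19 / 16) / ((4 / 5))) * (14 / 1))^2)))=-60515 / 1024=-59.10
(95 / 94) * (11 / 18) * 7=7315 / 1692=4.32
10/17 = 0.59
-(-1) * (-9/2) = -9/2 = -4.50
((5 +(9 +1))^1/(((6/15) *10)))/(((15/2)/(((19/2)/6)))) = 19/24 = 0.79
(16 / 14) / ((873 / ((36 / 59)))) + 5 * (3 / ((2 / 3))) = 1802809 / 80122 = 22.50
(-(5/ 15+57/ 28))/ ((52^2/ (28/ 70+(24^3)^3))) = -1314299251261639/ 567840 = -2314559120.99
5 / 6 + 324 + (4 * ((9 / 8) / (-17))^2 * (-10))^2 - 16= 4952953291 / 16036032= 308.86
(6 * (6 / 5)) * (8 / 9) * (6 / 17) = 192 / 85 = 2.26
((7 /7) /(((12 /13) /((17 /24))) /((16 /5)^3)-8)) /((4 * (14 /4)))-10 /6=-7923697 /4728759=-1.68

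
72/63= 8/7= 1.14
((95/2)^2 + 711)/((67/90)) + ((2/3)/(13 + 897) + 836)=881966219/182910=4821.86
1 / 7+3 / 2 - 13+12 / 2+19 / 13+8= 747 / 182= 4.10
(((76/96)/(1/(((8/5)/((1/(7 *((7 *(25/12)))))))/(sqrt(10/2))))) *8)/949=1862 *sqrt(5)/8541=0.49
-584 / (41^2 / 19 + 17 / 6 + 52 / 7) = -466032 / 78791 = -5.91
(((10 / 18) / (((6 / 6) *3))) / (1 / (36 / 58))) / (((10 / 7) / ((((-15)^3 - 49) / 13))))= -23968 / 1131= -21.19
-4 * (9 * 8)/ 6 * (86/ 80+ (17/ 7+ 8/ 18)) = -19898/ 105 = -189.50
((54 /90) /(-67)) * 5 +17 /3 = 1130 /201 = 5.62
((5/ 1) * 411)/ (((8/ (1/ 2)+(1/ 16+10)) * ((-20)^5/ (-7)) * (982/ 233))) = 223447/ 5459920000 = 0.00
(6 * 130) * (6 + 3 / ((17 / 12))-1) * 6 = 566280 / 17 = 33310.59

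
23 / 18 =1.28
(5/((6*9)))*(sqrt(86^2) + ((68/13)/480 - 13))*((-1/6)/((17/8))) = -113897/214812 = -0.53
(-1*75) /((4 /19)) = -1425 /4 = -356.25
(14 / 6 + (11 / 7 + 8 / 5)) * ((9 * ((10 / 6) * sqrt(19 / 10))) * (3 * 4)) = 3468 * sqrt(190) / 35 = 1365.80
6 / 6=1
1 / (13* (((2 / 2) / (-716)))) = -716 / 13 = -55.08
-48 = -48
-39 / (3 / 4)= -52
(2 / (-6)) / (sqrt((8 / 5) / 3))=-sqrt(30) / 12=-0.46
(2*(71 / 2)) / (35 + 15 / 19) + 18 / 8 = 2879 / 680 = 4.23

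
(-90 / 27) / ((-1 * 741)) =10 / 2223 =0.00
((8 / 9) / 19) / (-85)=-8 / 14535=-0.00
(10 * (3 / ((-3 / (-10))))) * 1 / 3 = 100 / 3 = 33.33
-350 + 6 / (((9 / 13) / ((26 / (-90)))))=-47588 / 135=-352.50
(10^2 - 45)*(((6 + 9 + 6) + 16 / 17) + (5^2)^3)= 14629890 / 17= 860581.76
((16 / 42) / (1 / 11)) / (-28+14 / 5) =-220 / 1323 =-0.17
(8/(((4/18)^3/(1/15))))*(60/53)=2916/53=55.02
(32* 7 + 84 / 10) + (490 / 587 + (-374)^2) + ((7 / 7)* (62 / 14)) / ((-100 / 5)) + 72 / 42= 2302859919 / 16436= 140110.73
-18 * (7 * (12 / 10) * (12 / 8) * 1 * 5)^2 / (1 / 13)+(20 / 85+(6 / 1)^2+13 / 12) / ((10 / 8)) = -928716.15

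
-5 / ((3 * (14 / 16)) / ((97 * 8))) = -31040 / 21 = -1478.10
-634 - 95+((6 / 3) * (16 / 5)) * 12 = -3261 / 5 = -652.20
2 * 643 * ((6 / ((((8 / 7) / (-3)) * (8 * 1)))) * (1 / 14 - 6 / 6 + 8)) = -572913 / 32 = -17903.53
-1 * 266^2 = -70756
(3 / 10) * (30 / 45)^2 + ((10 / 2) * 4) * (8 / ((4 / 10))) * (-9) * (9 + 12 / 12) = -539998 / 15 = -35999.87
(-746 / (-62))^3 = 51895117 / 29791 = 1741.97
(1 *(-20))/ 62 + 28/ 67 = 198/ 2077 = 0.10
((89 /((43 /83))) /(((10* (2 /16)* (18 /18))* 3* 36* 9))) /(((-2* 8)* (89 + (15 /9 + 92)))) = -7387 /152694720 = -0.00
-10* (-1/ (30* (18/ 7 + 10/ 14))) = 0.10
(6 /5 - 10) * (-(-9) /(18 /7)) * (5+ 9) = -2156 /5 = -431.20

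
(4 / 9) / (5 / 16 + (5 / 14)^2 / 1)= 1.01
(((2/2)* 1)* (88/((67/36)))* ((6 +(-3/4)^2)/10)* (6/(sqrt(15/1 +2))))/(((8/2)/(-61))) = -380457* sqrt(17)/2278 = -688.61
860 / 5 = 172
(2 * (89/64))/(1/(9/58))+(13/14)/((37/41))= 702083/480704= 1.46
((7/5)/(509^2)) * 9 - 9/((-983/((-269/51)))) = -1044339042/21647512955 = -0.05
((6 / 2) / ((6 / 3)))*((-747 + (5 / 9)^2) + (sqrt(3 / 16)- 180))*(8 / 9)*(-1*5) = 1501240 / 243- 5*sqrt(3) / 3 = 6175.06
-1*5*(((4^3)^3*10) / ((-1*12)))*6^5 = 8493465600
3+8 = 11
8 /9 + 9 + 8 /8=98 /9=10.89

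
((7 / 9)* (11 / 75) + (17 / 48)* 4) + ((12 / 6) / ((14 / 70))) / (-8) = 379 / 1350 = 0.28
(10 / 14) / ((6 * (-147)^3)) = -5 / 133413966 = -0.00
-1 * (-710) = 710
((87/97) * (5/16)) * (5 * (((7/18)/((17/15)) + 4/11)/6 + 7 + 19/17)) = 11.54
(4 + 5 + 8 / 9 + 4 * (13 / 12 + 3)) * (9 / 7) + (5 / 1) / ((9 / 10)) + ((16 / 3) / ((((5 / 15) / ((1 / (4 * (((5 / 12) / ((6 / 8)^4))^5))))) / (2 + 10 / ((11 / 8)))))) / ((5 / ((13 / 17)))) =59153682641401451 / 1453326336000000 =40.70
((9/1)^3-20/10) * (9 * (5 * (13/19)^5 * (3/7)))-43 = 35695245686/17332693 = 2059.42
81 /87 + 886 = 25721 /29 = 886.93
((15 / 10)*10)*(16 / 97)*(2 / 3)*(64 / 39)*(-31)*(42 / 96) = -138880 / 3783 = -36.71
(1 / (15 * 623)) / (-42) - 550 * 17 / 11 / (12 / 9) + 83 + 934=74474977 / 196245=379.50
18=18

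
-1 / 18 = -0.06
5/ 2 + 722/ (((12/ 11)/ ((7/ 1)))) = 13906/ 3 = 4635.33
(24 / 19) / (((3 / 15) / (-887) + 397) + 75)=0.00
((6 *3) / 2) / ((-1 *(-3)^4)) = -1 / 9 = -0.11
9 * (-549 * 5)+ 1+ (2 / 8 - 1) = -98819 / 4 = -24704.75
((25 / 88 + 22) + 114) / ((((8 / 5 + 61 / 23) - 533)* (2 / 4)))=-1379195 / 2675464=-0.52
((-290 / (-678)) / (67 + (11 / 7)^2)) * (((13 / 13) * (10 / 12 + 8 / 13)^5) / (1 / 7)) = 8109160499335 / 29483824646016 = 0.28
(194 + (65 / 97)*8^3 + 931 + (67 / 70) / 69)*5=687822649 / 93702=7340.53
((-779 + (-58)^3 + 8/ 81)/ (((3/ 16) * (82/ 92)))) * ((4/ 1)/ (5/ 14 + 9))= -653980990208/ 1305153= -501076.11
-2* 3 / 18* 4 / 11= -4 / 33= -0.12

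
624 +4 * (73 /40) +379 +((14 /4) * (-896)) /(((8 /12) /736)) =-34611337 /10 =-3461133.70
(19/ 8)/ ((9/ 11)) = 209/ 72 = 2.90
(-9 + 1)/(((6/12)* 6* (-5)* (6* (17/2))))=8/765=0.01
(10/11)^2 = 100/121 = 0.83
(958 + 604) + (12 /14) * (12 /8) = 10943 /7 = 1563.29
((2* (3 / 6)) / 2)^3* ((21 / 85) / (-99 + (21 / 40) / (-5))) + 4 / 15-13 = -12.73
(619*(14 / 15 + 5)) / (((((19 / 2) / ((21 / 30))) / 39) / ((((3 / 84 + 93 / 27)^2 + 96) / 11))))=4916963696879 / 47401200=103730.79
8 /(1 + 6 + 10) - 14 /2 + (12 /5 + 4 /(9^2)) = -28091 /6885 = -4.08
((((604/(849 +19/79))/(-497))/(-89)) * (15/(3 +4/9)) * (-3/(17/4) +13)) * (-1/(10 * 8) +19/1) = 471207429/28828036280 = 0.02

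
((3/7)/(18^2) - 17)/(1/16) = -51404/189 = -271.98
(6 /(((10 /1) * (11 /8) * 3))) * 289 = 2312 /55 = 42.04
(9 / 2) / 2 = 9 / 4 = 2.25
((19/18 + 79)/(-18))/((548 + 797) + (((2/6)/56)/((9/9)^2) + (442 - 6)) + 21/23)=-464002/185904045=-0.00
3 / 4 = 0.75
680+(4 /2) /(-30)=10199 /15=679.93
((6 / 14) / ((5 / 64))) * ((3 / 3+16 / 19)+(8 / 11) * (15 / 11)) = 250176 / 16093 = 15.55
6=6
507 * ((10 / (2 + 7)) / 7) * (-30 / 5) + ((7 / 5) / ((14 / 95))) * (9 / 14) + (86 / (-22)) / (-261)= -5474825 / 11484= -476.74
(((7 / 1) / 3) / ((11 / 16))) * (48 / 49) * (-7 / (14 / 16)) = -2048 / 77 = -26.60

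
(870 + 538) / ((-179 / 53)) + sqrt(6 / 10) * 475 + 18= -71402 / 179 + 95 * sqrt(15)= -30.96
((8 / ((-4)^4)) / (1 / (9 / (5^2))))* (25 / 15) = 0.02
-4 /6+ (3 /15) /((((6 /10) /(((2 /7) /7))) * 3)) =-292 /441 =-0.66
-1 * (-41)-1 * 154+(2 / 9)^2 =-9149 / 81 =-112.95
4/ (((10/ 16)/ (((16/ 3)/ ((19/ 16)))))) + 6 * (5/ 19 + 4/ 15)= 9098/ 285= 31.92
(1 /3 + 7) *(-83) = -1826 /3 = -608.67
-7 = -7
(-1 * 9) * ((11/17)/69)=-33/391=-0.08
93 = 93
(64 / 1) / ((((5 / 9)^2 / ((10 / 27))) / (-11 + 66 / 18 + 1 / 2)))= -2624 / 5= -524.80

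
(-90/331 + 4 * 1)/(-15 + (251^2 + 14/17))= 10489/177213428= 0.00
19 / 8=2.38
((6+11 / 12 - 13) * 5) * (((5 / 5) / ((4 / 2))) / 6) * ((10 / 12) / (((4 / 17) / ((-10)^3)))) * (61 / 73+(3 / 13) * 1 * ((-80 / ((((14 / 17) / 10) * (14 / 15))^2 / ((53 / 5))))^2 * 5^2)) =34545821725978700100878125 / 32375122416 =1067048373812663.21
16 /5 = 3.20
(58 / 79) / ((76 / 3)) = 87 / 3002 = 0.03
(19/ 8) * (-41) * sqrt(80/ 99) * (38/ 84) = -39.60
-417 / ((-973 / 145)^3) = 9145875 / 6627103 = 1.38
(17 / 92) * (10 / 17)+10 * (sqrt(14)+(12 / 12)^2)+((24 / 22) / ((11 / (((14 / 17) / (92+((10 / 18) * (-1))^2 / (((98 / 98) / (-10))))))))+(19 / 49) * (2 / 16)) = 678395719153 / 66783829112+10 * sqrt(14) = 47.57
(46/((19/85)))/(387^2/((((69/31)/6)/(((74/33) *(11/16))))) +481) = 359720/1088812727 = 0.00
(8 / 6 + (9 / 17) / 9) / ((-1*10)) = -71 / 510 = -0.14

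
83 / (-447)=-83 / 447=-0.19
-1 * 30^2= -900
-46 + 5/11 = -501/11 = -45.55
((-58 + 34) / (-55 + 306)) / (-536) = 3 / 16817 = 0.00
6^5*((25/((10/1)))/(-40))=-486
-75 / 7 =-10.71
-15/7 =-2.14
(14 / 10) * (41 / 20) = 287 / 100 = 2.87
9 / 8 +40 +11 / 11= 337 / 8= 42.12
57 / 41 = 1.39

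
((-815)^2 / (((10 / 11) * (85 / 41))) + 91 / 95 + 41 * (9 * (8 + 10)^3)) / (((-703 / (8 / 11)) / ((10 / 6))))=-10785783652 / 2497759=-4318.18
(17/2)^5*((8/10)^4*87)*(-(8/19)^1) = -7905763776/11875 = -665748.53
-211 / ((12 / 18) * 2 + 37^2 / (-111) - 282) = 211 / 293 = 0.72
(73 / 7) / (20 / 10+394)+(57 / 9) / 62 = 11041 / 85932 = 0.13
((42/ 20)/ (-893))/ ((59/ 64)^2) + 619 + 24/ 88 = 105876160892/ 170969315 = 619.27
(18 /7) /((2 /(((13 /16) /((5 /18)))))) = 1053 /280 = 3.76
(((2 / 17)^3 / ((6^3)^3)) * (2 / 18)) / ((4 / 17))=1 / 13106043648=0.00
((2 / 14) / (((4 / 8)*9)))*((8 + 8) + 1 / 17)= 26 / 51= 0.51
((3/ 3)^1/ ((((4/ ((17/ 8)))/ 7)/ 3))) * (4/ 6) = 119/ 16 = 7.44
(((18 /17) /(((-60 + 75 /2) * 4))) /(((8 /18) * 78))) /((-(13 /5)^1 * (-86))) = -3 /1976624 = -0.00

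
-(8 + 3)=-11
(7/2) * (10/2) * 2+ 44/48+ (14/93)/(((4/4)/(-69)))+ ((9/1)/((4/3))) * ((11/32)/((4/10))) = 745913/23808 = 31.33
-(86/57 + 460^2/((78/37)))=-74378518/741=-100375.87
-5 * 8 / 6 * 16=-320 / 3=-106.67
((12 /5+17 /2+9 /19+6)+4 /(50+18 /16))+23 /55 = 3055109 /170962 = 17.87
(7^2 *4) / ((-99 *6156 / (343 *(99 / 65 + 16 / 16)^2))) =-452041072 / 643725225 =-0.70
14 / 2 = 7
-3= -3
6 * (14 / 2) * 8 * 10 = 3360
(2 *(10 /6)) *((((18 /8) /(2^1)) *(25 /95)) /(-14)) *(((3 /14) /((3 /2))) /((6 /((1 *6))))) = -75 /7448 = -0.01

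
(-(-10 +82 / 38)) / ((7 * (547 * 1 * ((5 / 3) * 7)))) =447 / 2546285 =0.00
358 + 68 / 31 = 11166 / 31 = 360.19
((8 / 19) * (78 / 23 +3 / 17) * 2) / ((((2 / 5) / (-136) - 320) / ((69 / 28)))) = -37200 / 1607837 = -0.02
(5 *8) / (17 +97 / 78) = 3120 / 1423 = 2.19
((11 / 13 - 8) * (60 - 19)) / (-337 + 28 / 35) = 465 / 533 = 0.87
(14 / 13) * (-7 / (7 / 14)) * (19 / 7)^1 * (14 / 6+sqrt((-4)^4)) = -29260 / 39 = -750.26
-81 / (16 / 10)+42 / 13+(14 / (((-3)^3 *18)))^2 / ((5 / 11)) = -1455206549 / 30705480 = -47.39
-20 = -20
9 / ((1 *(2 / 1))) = 4.50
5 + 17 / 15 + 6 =182 / 15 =12.13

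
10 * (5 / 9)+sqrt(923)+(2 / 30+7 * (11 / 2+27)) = sqrt(923)+20981 / 90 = 263.50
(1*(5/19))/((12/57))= 5/4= 1.25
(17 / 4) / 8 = 17 / 32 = 0.53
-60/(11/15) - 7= -977/11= -88.82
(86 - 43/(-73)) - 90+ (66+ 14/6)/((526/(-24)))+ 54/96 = -5.97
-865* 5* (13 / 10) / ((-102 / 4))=11245 / 51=220.49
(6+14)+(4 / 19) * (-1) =19.79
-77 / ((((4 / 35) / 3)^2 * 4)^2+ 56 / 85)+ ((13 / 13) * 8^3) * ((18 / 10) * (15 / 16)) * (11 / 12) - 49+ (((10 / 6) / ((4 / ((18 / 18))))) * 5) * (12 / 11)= 9410850059761 / 14975802952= 628.40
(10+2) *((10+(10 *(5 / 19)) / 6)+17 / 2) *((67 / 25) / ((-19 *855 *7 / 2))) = -578612 / 54014625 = -0.01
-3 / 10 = -0.30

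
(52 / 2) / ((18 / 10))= 130 / 9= 14.44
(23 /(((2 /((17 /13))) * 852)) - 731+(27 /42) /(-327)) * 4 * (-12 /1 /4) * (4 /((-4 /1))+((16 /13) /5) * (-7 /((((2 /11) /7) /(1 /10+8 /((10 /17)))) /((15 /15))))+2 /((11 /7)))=-40130743276332067 /5035380350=-7969754.12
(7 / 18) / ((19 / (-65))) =-455 / 342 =-1.33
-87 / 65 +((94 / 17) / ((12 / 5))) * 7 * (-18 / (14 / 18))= -413904 / 1105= -374.57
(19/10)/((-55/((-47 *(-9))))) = -8037/550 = -14.61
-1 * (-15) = 15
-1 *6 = -6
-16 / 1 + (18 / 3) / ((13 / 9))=-154 / 13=-11.85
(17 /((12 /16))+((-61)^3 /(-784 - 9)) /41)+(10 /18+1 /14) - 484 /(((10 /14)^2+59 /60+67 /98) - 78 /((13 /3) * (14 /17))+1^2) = 207224513399 /3688250202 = 56.19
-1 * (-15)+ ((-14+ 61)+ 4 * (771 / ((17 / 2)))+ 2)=7256 / 17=426.82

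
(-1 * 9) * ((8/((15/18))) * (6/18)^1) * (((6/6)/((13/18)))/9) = -288/65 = -4.43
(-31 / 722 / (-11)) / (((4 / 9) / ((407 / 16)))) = 10323 / 46208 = 0.22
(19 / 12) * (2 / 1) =19 / 6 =3.17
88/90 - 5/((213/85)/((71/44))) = -4439/1980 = -2.24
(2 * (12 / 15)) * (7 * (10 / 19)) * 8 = 896 / 19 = 47.16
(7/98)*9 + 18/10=171/70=2.44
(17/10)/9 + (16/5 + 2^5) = 637/18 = 35.39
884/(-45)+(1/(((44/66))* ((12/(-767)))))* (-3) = 96473/360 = 267.98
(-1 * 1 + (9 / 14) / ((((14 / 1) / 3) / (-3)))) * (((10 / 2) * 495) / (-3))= 228525 / 196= 1165.94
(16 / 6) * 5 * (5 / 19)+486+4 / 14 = 195428 / 399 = 489.79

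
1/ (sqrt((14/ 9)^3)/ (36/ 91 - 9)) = -21141 * sqrt(14)/ 17836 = -4.43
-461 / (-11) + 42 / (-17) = 7375 / 187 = 39.44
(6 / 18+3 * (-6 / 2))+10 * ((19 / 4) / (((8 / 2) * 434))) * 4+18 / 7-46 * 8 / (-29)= 506249 / 75516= 6.70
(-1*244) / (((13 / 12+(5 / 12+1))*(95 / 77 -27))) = 4697 / 1240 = 3.79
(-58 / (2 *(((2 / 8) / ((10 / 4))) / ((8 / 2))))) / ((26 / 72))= -41760 / 13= -3212.31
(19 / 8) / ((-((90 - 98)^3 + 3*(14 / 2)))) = 19 / 3928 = 0.00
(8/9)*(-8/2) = -32/9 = -3.56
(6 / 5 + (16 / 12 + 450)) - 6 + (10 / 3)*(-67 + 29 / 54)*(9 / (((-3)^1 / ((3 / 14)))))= 371041 / 630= 588.95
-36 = -36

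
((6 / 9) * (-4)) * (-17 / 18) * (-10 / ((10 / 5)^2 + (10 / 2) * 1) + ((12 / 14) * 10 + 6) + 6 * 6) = 211888 / 1701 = 124.57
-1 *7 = -7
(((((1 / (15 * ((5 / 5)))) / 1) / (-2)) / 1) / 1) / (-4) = 1 / 120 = 0.01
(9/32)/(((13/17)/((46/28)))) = 3519/5824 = 0.60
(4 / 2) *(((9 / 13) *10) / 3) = 60 / 13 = 4.62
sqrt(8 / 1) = 2 * sqrt(2) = 2.83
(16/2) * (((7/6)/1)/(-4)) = -2.33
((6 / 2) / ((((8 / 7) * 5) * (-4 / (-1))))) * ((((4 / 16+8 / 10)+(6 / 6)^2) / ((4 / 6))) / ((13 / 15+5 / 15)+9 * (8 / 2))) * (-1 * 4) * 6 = -2583 / 9920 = -0.26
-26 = -26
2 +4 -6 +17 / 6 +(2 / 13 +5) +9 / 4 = 1597 / 156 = 10.24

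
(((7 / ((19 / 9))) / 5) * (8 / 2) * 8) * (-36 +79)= 86688 / 95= 912.51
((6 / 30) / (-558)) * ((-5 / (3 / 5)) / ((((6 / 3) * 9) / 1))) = 5 / 30132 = 0.00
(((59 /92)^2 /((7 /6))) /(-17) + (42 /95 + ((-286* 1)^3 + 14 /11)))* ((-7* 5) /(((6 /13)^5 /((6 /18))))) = 1523710588780690823929 /116922237696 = 13031828836.04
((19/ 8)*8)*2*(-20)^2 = 15200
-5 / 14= -0.36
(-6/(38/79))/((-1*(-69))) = -79/437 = -0.18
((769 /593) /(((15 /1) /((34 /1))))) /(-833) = -1538 /435855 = -0.00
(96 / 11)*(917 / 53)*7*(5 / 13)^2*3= 46216800 / 98527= 469.08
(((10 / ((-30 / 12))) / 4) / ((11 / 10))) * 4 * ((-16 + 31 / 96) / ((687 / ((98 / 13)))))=368725 / 589446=0.63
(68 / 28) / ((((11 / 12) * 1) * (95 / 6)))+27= 27.17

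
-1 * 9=-9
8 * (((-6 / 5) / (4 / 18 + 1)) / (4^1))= -108 / 55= -1.96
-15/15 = -1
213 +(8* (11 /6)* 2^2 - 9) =788 /3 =262.67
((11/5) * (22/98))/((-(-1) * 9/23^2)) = 64009/2205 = 29.03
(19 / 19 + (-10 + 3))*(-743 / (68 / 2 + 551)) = 1486 / 195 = 7.62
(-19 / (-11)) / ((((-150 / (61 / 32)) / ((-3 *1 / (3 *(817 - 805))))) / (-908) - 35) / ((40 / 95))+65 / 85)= -35780648 / 1757265917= -0.02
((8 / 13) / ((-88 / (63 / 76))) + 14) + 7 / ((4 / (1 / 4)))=627375 / 43472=14.43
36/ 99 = 4/ 11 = 0.36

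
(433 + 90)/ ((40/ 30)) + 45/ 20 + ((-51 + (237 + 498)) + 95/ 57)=6481/ 6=1080.17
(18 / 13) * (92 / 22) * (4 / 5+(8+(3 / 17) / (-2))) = 613134 / 12155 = 50.44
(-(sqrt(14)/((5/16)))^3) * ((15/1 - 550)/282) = 3067904 * sqrt(14)/3525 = 3256.47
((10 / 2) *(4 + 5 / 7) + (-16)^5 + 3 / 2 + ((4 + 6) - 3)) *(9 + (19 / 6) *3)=-543145755 / 28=-19398062.68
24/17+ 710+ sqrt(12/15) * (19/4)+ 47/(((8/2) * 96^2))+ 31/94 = 19 * sqrt(5)/10+ 20963912369/29454336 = 715.99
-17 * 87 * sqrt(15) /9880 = -1479 * sqrt(15) /9880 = -0.58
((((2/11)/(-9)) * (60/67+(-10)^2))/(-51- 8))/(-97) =-13520/37960659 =-0.00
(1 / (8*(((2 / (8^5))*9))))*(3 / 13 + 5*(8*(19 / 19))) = 1071104 / 117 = 9154.74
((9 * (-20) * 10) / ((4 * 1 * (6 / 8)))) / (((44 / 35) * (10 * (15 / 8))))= -280 / 11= -25.45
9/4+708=2841/4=710.25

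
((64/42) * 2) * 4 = 256/21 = 12.19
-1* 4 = -4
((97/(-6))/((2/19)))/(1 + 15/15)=-1843/24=-76.79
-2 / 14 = -1 / 7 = -0.14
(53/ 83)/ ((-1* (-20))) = 53/ 1660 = 0.03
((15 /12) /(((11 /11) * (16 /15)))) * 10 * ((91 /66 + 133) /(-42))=-158375 /4224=-37.49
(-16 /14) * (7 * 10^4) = -80000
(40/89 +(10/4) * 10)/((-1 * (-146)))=2265/12994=0.17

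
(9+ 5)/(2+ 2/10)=70/11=6.36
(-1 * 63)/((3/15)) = -315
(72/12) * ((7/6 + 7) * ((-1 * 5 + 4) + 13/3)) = 490/3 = 163.33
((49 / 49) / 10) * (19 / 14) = 19 / 140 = 0.14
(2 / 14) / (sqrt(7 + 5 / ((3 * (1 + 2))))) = 3 * sqrt(17) / 238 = 0.05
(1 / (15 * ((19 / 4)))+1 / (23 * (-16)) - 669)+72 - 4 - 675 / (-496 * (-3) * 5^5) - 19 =-25196965937 / 40641000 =-619.99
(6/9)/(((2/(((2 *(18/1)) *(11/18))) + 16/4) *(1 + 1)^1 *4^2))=11/2160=0.01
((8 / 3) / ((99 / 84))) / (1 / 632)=141568 / 99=1429.98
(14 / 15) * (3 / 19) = 14 / 95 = 0.15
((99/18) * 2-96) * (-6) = 510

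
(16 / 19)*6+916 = 17500 / 19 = 921.05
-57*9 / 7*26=-13338 / 7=-1905.43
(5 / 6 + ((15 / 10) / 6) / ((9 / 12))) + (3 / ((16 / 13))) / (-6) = 73 / 96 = 0.76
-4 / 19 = -0.21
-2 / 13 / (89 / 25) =-50 / 1157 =-0.04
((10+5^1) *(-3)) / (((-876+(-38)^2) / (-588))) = 6615 / 142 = 46.58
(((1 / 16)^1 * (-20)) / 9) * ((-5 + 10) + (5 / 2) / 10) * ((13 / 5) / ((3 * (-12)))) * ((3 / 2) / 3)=91 / 3456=0.03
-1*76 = -76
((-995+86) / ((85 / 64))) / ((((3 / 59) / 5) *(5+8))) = -1144128 / 221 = -5177.05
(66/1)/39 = 22/13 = 1.69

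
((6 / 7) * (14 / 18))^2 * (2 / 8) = 1 / 9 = 0.11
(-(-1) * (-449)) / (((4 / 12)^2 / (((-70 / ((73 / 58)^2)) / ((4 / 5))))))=1189468350 / 5329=223206.67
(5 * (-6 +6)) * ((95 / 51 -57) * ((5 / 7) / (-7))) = 0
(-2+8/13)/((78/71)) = -213/169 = -1.26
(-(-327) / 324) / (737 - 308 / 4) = 109 / 71280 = 0.00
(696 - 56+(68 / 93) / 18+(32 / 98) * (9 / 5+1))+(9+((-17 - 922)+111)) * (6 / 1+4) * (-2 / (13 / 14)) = 535540574 / 29295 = 18280.95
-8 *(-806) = 6448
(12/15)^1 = 4/5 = 0.80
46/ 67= 0.69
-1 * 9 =-9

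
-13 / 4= -3.25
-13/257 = -0.05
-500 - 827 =-1327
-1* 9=-9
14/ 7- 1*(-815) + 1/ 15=12256/ 15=817.07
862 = 862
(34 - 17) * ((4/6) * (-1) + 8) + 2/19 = 7112/57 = 124.77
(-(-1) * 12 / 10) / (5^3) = 6 / 625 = 0.01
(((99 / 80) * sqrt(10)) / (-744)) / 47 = -33 * sqrt(10) / 932480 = -0.00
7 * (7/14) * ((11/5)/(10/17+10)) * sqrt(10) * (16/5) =2618 * sqrt(10)/1125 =7.36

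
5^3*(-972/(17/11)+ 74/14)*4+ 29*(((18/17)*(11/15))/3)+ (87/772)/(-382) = -54714433910501/175467880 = -311820.23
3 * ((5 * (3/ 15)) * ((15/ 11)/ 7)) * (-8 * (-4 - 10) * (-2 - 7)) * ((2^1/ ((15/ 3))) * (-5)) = 12960/ 11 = 1178.18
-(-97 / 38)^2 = -9409 / 1444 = -6.52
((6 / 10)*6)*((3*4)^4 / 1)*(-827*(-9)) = 2778084864 / 5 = 555616972.80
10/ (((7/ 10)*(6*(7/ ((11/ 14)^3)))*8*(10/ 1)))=0.00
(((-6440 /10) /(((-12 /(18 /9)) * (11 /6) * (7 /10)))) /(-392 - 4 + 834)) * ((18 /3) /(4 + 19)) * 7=280 /803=0.35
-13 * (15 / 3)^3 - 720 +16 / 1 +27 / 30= -23281 / 10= -2328.10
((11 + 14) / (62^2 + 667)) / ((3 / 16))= 400 / 13533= 0.03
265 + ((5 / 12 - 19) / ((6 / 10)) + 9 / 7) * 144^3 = -620502209 / 7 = -88643172.71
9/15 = 3/5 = 0.60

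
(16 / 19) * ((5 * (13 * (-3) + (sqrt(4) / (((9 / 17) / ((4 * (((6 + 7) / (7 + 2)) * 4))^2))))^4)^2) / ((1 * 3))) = 1753616740562186723971037018307466791739662780983120 / 4546687255381733062211577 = 385691084973240739215192900.00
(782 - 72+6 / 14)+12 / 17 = 84625 / 119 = 711.13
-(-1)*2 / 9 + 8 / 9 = 10 / 9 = 1.11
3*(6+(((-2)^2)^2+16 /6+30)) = 164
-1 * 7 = -7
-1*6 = -6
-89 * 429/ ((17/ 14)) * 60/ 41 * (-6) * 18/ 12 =288648360/ 697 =414129.64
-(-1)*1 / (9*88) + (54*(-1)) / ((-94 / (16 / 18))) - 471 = -17513449 / 37224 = -470.49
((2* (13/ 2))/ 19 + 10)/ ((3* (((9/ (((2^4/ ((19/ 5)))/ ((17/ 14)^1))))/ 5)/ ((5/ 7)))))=812000/ 165699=4.90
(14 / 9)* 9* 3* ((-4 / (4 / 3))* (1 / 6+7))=-903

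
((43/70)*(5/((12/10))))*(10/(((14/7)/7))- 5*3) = 51.19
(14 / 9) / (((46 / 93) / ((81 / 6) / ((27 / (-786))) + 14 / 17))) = -1446739 / 1173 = -1233.37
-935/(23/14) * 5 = -65450/23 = -2845.65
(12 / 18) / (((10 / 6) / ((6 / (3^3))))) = 4 / 45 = 0.09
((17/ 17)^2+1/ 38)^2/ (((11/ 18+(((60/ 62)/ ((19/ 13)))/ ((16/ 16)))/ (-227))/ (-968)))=-46623474612/ 27810547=-1676.47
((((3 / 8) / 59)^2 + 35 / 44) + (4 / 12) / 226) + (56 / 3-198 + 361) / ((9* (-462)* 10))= 0.79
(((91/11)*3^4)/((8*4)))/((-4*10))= -7371/14080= -0.52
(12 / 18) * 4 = 8 / 3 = 2.67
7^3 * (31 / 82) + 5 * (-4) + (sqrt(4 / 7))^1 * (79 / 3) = 158 * sqrt(7) / 21 + 8993 / 82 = 129.58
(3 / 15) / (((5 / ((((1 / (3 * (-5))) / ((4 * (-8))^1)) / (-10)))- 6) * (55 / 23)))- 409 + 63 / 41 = -110287165843 / 270667650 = -407.46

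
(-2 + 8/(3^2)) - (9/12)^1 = -67/36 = -1.86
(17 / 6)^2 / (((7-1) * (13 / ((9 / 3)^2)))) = 289 / 312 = 0.93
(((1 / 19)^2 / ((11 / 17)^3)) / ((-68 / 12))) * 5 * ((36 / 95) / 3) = -10404 / 9129329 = -0.00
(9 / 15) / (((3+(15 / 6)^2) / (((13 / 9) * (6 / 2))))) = 52 / 185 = 0.28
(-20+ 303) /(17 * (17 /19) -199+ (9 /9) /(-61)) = -1.54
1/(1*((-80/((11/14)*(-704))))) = 242/35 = 6.91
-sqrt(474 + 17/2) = -sqrt(1930)/2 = -21.97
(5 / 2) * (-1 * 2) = -5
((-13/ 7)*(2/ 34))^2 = 169/ 14161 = 0.01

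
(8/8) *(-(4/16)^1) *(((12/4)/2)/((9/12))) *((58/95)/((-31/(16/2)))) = 232/2945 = 0.08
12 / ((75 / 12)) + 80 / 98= 3352 / 1225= 2.74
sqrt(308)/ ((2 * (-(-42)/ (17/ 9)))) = 17 * sqrt(77)/ 378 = 0.39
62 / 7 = 8.86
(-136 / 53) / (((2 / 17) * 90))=-578 / 2385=-0.24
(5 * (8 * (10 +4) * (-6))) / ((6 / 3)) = -1680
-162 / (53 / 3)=-486 / 53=-9.17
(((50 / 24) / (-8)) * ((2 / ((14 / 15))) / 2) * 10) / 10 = -125 / 448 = -0.28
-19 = -19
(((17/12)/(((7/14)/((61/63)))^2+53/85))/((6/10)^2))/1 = 134421125/30407859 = 4.42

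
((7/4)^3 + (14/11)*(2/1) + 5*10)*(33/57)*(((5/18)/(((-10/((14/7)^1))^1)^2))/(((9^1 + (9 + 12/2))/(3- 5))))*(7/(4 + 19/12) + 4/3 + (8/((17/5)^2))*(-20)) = 666222395/1907178048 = 0.35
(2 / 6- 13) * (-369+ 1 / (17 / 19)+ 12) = 229900 / 51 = 4507.84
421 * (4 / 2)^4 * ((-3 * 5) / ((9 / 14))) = -157173.33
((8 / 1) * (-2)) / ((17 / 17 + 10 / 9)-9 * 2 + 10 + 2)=144 / 35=4.11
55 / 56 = 0.98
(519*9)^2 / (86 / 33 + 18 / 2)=720001953 / 383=1879900.66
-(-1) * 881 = 881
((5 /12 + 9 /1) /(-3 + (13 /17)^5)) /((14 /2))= -160443841 /326615352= -0.49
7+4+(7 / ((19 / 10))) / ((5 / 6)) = 293 / 19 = 15.42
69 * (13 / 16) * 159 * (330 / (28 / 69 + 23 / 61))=19809906831 / 5272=3757569.58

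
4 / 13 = 0.31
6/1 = 6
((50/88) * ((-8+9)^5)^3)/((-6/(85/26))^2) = 180625/1070784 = 0.17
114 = 114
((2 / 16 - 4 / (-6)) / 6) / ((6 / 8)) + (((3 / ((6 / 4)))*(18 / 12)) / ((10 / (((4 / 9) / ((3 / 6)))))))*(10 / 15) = 0.35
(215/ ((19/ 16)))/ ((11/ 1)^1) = 3440/ 209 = 16.46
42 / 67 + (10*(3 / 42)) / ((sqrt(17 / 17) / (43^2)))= 619709 / 469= 1321.34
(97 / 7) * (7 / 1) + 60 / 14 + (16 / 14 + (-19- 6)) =542 / 7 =77.43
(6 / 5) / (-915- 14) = -6 / 4645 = -0.00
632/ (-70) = -316/ 35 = -9.03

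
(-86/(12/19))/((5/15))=-817/2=-408.50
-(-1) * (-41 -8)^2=2401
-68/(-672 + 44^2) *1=-17/316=-0.05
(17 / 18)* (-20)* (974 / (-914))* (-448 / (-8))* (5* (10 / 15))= 46362400 / 12339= 3757.39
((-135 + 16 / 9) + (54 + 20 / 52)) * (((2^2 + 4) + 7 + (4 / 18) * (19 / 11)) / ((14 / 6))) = -14048152 / 27027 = -519.78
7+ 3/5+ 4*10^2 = 2038/5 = 407.60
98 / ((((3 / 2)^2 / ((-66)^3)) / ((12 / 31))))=-150264576 / 31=-4847244.39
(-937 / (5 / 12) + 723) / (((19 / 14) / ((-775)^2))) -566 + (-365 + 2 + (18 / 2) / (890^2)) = -10162713022431929 / 15049900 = -675267810.58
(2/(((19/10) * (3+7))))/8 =1/76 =0.01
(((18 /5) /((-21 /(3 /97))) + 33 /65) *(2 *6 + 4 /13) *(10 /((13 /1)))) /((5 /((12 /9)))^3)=0.09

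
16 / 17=0.94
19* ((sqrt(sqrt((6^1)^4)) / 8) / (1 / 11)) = 627 / 4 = 156.75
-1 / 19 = -0.05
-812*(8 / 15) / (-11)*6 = 12992 / 55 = 236.22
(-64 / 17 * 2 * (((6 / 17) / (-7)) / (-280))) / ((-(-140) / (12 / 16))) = -0.00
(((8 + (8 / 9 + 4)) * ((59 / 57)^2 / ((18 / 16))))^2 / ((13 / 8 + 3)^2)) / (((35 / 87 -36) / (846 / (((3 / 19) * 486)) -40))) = 45456402350464237568 / 7928259892254086571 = 5.73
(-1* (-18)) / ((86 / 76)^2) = 25992 / 1849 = 14.06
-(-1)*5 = 5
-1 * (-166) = 166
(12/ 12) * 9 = 9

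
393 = 393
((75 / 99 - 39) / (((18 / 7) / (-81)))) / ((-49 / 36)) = -68148 / 77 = -885.04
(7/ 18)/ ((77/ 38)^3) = 27436/ 586971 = 0.05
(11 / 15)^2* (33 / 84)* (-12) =-1331 / 525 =-2.54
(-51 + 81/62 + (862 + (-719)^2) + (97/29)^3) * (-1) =-782990922331/1512118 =-517810.73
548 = 548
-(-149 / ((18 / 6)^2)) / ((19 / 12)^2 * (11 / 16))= 38144 / 3971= 9.61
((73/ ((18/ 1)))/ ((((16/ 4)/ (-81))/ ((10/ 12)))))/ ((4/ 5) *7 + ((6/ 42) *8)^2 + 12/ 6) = -268275/ 34912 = -7.68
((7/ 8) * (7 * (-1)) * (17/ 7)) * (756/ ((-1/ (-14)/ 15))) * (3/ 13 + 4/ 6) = -27551475/ 13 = -2119344.23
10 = 10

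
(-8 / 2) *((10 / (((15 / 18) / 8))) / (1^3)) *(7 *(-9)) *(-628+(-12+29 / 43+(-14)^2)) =-461172096 / 43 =-10724932.47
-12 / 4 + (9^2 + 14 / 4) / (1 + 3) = 145 / 8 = 18.12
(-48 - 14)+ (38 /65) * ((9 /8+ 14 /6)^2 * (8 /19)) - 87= -341771 /2340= -146.06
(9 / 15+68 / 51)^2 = 841 / 225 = 3.74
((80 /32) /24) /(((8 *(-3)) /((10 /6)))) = -25 /3456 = -0.01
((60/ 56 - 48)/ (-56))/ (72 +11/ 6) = 1971/ 173656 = 0.01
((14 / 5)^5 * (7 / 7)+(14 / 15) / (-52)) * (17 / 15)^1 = 713080249 / 3656250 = 195.03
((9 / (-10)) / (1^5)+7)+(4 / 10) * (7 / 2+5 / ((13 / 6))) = 219 / 26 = 8.42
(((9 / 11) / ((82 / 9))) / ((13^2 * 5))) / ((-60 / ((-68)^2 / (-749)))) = 15606 / 1427200775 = 0.00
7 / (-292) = -7 / 292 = -0.02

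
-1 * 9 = -9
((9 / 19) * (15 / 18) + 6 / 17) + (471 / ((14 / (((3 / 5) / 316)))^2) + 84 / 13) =14811693229161 / 2054547185600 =7.21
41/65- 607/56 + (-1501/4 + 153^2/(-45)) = -3296597/3640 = -905.66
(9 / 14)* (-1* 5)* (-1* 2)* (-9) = -405 / 7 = -57.86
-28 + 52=24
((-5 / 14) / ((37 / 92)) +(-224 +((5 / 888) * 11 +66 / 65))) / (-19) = 90428479 / 7676760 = 11.78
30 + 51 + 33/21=578/7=82.57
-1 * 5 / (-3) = 5 / 3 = 1.67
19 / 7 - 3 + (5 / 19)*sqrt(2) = -2 / 7 + 5*sqrt(2) / 19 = 0.09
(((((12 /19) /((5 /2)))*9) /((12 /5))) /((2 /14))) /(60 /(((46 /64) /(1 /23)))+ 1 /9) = 599886 /338371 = 1.77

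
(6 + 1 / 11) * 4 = 268 / 11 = 24.36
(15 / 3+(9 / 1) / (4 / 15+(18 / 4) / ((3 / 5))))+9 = 3532 / 233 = 15.16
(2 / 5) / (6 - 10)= -1 / 10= -0.10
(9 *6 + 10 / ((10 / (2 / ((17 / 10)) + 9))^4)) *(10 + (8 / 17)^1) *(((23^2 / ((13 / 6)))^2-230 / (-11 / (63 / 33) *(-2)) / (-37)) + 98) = 21735747605952861793789 / 537141132170500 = 40465617.51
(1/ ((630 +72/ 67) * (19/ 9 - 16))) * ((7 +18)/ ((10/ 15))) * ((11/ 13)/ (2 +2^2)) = -737/ 1221480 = -0.00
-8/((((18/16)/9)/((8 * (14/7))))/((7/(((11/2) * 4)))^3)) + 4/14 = -304666/9317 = -32.70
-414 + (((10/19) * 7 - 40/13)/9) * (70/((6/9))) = -100508/247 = -406.91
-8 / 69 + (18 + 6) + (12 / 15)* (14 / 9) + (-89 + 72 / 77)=-5015719 / 79695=-62.94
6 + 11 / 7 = 53 / 7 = 7.57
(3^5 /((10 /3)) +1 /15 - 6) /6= 11.16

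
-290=-290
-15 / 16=-0.94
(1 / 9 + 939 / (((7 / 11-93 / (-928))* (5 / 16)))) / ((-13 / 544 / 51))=-12765222692704 / 1466205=-8706301.43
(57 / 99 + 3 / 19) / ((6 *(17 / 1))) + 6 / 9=21548 / 31977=0.67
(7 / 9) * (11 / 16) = 77 / 144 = 0.53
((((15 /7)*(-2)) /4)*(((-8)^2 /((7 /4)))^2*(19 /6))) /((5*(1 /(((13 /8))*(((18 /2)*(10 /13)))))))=-3502080 /343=-10210.15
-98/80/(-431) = 49/17240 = 0.00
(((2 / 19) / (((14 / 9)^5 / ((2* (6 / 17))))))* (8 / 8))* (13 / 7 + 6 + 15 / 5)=0.09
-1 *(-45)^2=-2025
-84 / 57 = -28 / 19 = -1.47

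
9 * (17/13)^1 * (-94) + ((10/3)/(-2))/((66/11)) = -258941/234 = -1106.59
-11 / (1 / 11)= -121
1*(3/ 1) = 3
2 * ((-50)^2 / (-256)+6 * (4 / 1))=911 / 32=28.47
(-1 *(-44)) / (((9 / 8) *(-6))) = -176 / 27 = -6.52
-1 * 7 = -7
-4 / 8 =-1 / 2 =-0.50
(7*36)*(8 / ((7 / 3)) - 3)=108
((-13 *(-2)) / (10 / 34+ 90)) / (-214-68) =-221 / 216435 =-0.00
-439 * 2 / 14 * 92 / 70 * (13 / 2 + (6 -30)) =10097 / 7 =1442.43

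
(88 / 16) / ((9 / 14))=77 / 9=8.56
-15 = -15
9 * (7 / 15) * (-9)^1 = -189 / 5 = -37.80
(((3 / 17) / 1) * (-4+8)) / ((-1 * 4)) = -3 / 17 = -0.18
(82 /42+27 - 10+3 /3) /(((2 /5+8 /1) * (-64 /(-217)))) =64945 /8064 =8.05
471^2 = 221841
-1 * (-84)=84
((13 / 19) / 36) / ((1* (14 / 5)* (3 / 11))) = 715 / 28728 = 0.02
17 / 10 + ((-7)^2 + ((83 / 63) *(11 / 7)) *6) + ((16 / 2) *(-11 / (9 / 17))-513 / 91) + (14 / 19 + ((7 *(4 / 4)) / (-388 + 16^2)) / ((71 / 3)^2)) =-13046769030677 / 120802221540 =-108.00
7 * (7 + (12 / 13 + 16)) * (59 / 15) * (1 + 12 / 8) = 128443 / 78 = 1646.71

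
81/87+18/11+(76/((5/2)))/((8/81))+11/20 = 1983653/6380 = 310.92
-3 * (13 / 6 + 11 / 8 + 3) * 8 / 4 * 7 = -1099 / 4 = -274.75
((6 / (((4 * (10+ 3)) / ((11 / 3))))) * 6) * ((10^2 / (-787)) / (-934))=1650 / 4777877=0.00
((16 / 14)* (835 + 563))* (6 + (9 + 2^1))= 190128 / 7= 27161.14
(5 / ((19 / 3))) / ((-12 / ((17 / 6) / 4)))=-85 / 1824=-0.05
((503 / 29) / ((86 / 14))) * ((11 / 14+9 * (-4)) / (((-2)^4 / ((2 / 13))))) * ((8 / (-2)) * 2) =8551 / 1118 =7.65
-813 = -813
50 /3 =16.67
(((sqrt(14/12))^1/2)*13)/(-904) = -13*sqrt(42)/10848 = -0.01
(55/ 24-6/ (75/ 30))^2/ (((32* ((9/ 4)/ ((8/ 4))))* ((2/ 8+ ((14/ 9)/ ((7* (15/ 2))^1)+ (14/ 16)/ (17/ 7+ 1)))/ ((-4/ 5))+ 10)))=169/ 4837425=0.00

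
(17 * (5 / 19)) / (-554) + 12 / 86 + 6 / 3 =964737 / 452618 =2.13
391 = 391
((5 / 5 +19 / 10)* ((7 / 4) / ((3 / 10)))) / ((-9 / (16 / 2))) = -406 / 27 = -15.04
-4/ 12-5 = -16/ 3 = -5.33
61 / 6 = 10.17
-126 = -126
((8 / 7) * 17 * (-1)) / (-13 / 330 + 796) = -2640 / 108157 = -0.02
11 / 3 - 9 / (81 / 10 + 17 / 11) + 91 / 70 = 128389 / 31830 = 4.03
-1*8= -8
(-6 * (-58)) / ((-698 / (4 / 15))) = -232 / 1745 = -0.13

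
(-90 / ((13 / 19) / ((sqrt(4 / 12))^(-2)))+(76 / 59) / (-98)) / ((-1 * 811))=0.49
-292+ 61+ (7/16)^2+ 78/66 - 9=-671973/2816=-238.63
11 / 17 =0.65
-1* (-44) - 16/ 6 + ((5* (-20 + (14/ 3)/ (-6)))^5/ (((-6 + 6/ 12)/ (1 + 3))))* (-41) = -360849963470.75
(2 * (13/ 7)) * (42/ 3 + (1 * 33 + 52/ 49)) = 61230/ 343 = 178.51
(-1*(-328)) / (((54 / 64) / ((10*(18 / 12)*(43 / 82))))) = 27520 / 9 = 3057.78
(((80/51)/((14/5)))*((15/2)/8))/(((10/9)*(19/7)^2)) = 1575/24548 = 0.06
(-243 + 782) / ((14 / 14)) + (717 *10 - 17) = 7692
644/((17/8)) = 5152/17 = 303.06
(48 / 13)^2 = 13.63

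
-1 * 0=0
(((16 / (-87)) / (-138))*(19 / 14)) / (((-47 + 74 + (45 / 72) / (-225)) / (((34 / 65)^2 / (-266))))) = -18496 / 268410935065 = -0.00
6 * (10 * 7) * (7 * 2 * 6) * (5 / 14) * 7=88200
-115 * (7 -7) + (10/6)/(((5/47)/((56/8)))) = 329/3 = 109.67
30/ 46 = 15/ 23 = 0.65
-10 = -10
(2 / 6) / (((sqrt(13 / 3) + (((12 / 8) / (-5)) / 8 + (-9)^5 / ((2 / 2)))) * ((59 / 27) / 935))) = -9540434890800 / 3949834381348633- 53856000 * sqrt(39) / 3949834381348633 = -0.00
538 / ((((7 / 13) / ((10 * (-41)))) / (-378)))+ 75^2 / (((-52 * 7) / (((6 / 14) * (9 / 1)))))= 394550411805 / 2548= 154847100.39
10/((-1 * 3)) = -3.33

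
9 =9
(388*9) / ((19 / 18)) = 62856 / 19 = 3308.21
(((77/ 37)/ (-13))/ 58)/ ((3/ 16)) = -616/ 41847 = -0.01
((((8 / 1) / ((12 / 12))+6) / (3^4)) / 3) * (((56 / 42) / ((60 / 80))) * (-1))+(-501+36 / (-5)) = -5558287 / 10935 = -508.30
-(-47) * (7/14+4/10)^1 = 423/10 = 42.30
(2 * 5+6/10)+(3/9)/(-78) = 12397/1170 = 10.60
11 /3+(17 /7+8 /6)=52 /7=7.43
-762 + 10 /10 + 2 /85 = -64683 /85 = -760.98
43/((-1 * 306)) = -43/306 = -0.14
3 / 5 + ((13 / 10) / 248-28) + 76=120541 / 2480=48.61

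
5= 5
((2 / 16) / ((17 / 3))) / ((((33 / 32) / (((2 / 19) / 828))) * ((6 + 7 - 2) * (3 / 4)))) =8 / 24270543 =0.00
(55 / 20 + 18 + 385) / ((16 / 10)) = 253.59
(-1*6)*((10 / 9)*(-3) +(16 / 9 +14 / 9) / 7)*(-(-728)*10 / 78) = 1600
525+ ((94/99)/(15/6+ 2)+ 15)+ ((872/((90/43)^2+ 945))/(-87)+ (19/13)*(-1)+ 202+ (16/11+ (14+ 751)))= 1507.19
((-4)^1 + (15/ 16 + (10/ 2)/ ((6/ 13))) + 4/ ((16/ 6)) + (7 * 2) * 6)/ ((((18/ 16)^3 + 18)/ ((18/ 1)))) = 286528/ 3315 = 86.43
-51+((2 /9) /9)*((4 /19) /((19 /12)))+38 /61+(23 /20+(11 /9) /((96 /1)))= -49.21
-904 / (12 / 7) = -1582 / 3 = -527.33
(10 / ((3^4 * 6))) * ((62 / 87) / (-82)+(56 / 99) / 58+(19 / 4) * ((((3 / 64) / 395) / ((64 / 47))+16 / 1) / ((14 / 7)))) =57897815528249 / 74045786259456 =0.78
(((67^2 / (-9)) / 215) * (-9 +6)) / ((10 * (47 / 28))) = 62846 / 151575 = 0.41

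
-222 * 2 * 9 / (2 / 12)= -23976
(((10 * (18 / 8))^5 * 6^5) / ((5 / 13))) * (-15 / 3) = -582924346875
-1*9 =-9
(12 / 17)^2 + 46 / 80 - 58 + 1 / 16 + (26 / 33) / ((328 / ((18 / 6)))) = -592855011 / 10427120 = -56.86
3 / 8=0.38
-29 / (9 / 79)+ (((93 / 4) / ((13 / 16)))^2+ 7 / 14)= 1718075 / 3042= 564.78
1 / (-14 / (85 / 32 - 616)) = 19627 / 448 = 43.81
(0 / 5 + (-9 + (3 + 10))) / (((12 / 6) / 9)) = 18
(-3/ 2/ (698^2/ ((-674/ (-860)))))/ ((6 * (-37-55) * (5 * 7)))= 337/ 2698330633600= 0.00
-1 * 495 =-495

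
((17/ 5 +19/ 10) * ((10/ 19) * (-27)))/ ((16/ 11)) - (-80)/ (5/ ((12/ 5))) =-20337/ 1520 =-13.38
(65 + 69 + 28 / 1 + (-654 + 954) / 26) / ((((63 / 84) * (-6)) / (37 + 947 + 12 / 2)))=-496320 / 13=-38178.46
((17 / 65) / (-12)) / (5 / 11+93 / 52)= -187 / 19245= -0.01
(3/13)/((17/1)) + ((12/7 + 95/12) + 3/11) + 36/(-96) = 3897133/408408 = 9.54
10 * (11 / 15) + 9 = 16.33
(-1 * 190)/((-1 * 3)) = 190/3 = 63.33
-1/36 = -0.03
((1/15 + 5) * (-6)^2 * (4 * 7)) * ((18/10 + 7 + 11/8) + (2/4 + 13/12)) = 1501304/25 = 60052.16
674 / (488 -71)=674 / 417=1.62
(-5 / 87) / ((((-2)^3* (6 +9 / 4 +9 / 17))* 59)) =85 / 6128802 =0.00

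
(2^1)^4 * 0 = 0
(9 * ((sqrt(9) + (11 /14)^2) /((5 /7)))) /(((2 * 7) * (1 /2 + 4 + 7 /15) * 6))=6381 /58408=0.11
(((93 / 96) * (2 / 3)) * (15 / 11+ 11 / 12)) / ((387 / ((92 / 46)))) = 217 / 28512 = 0.01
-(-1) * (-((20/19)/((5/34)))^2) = -18496/361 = -51.24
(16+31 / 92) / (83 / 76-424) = -0.04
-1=-1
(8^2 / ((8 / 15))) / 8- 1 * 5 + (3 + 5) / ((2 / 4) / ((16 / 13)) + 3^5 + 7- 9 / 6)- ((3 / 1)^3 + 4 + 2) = -182939 / 7965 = -22.97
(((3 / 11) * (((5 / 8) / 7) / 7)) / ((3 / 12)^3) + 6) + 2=4432 / 539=8.22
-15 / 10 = -1.50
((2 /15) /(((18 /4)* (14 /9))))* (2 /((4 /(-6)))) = -2 /35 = -0.06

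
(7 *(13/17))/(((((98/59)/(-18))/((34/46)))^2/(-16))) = -997014096/181447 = -5494.80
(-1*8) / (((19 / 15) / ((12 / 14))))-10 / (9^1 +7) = -6.04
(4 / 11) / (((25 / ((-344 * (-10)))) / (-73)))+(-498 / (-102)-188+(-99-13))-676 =-4323227 / 935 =-4623.77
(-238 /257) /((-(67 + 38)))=34 /3855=0.01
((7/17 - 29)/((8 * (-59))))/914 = 0.00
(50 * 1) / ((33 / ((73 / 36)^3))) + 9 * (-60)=-405979535 / 769824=-527.37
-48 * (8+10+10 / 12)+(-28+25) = -907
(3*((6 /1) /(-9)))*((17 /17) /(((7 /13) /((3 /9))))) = -26 /21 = -1.24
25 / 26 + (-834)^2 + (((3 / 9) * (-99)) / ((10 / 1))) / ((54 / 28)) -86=813699023 / 1170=695469.25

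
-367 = -367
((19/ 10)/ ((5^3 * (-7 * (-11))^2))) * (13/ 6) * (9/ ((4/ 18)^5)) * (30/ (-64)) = -131265927/ 3035648000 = -0.04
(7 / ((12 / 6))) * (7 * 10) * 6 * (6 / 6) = 1470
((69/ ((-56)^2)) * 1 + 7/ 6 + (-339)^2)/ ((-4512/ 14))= -1081187951/ 3032064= -356.58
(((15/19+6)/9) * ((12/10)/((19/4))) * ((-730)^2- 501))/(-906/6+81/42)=-134949136/198265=-680.65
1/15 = 0.07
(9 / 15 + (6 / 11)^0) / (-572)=-2 / 715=-0.00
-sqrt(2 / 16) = -sqrt(2) / 4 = -0.35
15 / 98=0.15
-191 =-191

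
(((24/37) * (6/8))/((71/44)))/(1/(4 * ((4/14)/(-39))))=-2112/239057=-0.01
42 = 42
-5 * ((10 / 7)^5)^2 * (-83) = 4150000000000 / 282475249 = 14691.55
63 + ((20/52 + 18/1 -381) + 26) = -273.62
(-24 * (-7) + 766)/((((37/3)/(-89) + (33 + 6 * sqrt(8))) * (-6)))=-182336881/28225922 + 33291963 * sqrt(2)/14112961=-3.12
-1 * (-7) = 7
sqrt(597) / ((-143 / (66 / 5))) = -6*sqrt(597) / 65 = -2.26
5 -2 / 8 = 19 / 4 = 4.75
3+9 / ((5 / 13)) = 132 / 5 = 26.40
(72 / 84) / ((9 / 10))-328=-6868 / 21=-327.05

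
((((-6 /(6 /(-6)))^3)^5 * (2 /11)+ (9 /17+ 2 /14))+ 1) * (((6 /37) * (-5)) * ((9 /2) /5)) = -3021408710944479 /48433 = -62383265768.06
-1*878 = -878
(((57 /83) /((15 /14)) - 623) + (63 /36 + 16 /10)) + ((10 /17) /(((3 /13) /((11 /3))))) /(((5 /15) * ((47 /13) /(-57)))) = -281469009 /265268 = -1061.07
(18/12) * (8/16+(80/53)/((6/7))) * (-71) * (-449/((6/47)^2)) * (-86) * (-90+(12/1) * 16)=-37012351073779/636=-58195520556.26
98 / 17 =5.76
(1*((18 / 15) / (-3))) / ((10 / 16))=-16 / 25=-0.64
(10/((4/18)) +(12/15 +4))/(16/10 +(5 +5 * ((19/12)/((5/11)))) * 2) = 1494/1393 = 1.07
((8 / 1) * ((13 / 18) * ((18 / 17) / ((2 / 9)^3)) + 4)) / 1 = 10021 / 17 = 589.47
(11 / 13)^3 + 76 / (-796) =223126 / 437203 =0.51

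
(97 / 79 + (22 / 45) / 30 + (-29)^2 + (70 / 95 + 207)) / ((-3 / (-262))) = 278719395332 / 3039525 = 91698.34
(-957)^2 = 915849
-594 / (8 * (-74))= 297 / 296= 1.00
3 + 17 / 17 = 4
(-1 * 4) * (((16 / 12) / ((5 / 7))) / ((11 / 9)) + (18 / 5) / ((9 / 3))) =-120 / 11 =-10.91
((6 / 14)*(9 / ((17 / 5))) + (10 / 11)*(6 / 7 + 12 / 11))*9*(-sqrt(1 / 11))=-376515*sqrt(11) / 158389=-7.88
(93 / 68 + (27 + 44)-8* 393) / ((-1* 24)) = 208871 / 1632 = 127.98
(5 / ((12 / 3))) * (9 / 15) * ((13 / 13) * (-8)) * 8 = -48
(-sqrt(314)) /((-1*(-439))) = -sqrt(314) /439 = -0.04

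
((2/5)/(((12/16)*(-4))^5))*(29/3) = -0.02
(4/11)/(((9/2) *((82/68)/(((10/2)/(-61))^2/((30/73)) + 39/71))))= 0.04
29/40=0.72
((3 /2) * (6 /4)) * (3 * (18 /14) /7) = 243 /196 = 1.24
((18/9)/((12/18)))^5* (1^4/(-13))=-243/13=-18.69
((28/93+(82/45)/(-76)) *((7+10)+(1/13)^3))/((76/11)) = 67055285/98346508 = 0.68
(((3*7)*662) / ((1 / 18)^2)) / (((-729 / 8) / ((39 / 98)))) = -137696 / 7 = -19670.86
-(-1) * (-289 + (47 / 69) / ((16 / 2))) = -288.91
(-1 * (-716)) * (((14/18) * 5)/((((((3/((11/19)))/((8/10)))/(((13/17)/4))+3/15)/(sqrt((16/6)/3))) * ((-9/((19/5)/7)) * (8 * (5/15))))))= -2431715 * sqrt(2)/1973808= -1.74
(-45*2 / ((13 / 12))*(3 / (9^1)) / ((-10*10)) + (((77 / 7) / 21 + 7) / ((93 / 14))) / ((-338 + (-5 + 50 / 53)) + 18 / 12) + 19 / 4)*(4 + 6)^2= 65774498435 / 130931073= 502.36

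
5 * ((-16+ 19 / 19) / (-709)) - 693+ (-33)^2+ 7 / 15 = 4217548 / 10635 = 396.57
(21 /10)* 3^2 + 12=309 /10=30.90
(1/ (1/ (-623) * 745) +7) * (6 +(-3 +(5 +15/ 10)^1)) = 43624/ 745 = 58.56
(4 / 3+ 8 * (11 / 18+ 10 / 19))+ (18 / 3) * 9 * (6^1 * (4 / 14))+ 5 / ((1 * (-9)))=40877 / 399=102.45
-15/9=-5/3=-1.67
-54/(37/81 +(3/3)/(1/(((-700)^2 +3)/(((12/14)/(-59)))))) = 8748/5464023379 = 0.00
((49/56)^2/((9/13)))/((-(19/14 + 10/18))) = -4459/7712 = -0.58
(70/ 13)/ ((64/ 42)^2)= 15435/ 6656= 2.32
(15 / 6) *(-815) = -4075 / 2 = -2037.50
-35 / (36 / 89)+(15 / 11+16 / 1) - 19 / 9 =-28225 / 396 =-71.28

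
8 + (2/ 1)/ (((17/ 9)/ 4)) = 208/ 17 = 12.24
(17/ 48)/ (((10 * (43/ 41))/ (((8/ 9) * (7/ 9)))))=4879/ 208980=0.02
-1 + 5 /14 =-9 /14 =-0.64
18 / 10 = 9 / 5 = 1.80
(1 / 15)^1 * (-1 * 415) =-83 / 3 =-27.67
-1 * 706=-706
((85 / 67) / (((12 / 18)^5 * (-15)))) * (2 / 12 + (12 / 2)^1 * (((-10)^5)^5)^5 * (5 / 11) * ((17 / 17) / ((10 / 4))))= 3304799999999999999999999999999999999999999999999999999999999999999999999999999999999999999999999999999999999999999999999999994951 / 47168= 70064450474898236092265940000000000000000000000000000000000000000000000000000000000000000000000000000000000000000000000000000.00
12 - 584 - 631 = -1203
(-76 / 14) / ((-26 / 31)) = 589 / 91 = 6.47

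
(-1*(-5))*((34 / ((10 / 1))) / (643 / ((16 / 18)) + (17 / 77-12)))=10472 / 438343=0.02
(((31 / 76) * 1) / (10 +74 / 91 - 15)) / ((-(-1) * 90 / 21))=-19747 / 868680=-0.02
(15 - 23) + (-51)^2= 2593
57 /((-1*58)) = -0.98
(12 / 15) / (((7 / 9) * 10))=18 / 175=0.10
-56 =-56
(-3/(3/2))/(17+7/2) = -4/41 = -0.10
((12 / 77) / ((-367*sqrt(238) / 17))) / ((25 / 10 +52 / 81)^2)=-0.00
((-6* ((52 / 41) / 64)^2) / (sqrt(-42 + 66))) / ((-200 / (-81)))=-13689* sqrt(6) / 172134400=-0.00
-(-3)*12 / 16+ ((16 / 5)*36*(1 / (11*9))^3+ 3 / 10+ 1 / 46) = 127546301 / 49593060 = 2.57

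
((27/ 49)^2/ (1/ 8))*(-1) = -5832/ 2401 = -2.43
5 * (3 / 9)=5 / 3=1.67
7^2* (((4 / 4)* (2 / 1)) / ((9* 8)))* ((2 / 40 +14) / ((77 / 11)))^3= 22188041 / 2016000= 11.01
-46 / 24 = -23 / 12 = -1.92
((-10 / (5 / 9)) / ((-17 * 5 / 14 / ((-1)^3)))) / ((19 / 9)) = -1.40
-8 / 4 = -2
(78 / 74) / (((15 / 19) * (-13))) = -19 / 185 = -0.10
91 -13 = 78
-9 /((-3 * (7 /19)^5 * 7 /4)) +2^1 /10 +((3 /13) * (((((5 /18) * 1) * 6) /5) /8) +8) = 260.77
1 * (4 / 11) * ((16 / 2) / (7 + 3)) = 16 / 55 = 0.29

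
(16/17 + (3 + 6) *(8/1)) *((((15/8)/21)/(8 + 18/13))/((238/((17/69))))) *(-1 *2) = -10075/7012194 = -0.00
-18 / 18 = -1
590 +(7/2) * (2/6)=3547/6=591.17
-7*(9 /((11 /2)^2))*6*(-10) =15120 /121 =124.96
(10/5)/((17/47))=94/17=5.53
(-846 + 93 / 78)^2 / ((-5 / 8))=-192984490 / 169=-1141920.06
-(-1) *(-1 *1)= -1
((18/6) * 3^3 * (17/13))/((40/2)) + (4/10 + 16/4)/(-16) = 2611/520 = 5.02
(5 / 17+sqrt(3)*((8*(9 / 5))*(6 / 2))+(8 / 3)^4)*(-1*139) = -30024*sqrt(3) / 5 - 9735143 / 1377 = -17470.44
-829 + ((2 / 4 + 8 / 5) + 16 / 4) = -8229 / 10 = -822.90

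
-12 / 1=-12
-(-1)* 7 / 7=1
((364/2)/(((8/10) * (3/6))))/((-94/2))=-455/47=-9.68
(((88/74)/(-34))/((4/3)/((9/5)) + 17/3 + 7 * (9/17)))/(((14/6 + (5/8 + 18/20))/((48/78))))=-25920/46990333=-0.00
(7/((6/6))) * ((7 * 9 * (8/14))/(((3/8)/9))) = 6048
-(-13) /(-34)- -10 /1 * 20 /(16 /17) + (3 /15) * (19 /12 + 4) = 217499 /1020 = 213.23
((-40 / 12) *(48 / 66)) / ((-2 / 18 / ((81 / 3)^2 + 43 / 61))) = 10682880 / 671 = 15920.83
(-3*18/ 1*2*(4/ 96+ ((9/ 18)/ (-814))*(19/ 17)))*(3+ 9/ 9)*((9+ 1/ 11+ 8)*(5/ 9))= -12793400/ 76109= -168.09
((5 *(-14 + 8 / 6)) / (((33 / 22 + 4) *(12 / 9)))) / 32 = -95 / 352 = -0.27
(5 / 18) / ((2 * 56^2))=5 / 112896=0.00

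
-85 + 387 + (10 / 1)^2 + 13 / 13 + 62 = 465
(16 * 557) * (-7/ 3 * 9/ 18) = -31192/ 3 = -10397.33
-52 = -52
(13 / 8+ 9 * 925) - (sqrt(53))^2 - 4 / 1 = 8269.62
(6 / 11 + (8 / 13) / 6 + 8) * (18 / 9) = 7420 / 429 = 17.30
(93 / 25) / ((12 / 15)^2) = 93 / 16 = 5.81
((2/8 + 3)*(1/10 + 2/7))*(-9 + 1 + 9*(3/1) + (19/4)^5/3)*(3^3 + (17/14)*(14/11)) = 46555624323/1576960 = 29522.39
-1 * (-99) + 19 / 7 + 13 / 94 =67019 / 658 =101.85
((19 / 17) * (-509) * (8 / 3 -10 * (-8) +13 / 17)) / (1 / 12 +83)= -571.27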